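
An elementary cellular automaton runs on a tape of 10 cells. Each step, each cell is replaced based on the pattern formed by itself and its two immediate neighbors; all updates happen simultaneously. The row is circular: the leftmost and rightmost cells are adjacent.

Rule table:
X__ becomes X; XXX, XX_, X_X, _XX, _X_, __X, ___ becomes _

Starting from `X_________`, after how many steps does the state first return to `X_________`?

_X________
__X_______
___X______
____X_____
_____X____
______X___
_______X__
________X_
_________X
X_________

10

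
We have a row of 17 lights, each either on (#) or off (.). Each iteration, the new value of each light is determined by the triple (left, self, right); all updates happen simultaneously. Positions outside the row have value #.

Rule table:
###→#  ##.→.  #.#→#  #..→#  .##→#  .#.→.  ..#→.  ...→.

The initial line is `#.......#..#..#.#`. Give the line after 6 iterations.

#.#.#.#......####

iteration 1: .#.......#..#..##
iteration 2: #.#.......#..#.##
iteration 3: .#.#.......#..###
iteration 4: #.#.#.......#.###
iteration 5: .#.#.#.......####
iteration 6: #.#.#.#......####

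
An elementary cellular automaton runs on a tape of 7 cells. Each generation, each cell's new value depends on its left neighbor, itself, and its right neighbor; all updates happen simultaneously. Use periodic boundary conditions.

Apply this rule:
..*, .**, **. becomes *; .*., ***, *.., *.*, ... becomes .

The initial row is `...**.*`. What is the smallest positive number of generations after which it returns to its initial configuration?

14

..***..
.**.*..
***....
*.*...*
*....**
*...**.
...***.
..**.*.
.***...
**.*...
**....*
.*...**
....***
...**.*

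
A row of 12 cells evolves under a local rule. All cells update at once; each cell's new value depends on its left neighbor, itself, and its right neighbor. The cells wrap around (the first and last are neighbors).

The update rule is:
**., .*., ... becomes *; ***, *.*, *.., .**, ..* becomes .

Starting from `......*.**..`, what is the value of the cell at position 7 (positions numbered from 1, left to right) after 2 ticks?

*****.*..*.*
....*.*..*..
position 7 holds *

*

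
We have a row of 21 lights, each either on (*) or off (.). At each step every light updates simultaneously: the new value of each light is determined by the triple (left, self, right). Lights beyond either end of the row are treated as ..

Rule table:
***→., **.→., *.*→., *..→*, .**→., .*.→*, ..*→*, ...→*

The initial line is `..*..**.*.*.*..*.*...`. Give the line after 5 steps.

*****...*.*.****.****
.....****.*..........
*****.....***********
.....*****...........
*****.....***********

*****.....***********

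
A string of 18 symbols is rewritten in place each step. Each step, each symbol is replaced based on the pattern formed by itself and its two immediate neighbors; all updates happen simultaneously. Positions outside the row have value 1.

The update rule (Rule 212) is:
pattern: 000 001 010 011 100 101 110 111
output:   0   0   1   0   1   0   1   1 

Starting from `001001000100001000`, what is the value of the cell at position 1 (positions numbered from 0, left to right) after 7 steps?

101101100110001100
100100110011000110
110110011001100010
110011001100110010
111001100110011010
111100110011001010
111110011001101010
position 1 holds 1

1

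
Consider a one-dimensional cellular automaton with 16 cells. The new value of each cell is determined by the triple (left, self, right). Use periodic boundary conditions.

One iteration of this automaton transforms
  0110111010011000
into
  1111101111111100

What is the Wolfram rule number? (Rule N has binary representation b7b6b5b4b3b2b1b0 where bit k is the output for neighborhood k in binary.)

126

position 5: 111 → 0  (bit 7 = 0)
position 2: 110 → 1  (bit 6 = 1)
position 3: 101 → 1  (bit 5 = 1)
position 9: 100 → 1  (bit 4 = 1)
position 1: 011 → 1  (bit 3 = 1)
position 8: 010 → 1  (bit 2 = 1)
position 0: 001 → 1  (bit 1 = 1)
position 14: 000 → 0  (bit 0 = 0)
bits b7..b0 = 01111110 = 126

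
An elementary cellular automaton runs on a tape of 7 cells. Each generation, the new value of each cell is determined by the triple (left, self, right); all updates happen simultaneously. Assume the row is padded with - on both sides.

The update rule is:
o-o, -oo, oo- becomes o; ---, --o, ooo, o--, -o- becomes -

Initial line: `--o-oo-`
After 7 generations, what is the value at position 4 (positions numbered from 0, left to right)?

-

---ooo-
---o-o-
----o--
-------
-------  (fixed point — unchanged through generation 7)
position 4 holds -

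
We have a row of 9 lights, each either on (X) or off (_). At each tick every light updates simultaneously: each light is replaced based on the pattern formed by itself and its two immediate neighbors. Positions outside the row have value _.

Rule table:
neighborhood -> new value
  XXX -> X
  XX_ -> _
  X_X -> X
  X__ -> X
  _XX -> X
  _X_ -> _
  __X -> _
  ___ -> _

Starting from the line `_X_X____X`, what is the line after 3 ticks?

____X_X__

__X_X____
___X_X___
____X_X__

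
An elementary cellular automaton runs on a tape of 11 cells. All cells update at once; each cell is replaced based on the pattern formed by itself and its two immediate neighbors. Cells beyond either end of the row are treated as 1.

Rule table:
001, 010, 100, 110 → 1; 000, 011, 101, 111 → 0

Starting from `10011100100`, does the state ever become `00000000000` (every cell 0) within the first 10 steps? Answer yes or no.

11100111111
00111000000
11001100001
01110110010
00010011110
10111100010
10000110110
11001010010
01111011110
00001000010
step 10 is 00001000010, still not uniform 0

no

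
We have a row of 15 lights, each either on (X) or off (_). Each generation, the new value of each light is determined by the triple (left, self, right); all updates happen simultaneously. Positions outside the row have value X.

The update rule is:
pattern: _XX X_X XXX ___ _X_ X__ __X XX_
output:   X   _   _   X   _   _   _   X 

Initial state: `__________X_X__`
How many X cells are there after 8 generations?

generation 1: _XXXXXXXX______
generation 2: _X______X_XXXX_
generation 3: ___XXXX___X__X_
generation 4: _X_X__X_X______
generation 5: __________XXXX_
generation 6: _XXXXXXXX_X__X_
generation 7: _X______X______
generation 8: ___XXXX___XXXX_
count of X: 8

8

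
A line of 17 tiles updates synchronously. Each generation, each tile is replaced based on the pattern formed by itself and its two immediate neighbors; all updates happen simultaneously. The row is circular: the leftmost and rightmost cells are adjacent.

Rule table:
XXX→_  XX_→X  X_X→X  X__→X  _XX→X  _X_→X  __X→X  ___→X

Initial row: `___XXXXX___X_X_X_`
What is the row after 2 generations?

___XXXXX_________

generation 1: XXXX___XXXXXXXXXX
generation 2: ___XXXXX_________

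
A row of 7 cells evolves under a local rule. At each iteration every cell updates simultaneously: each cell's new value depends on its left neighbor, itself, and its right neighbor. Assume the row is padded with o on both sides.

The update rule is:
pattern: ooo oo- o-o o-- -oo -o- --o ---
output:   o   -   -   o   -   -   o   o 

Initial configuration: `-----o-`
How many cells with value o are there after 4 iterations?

5

ooooo--
oooo-oo
ooo---o
oo-ooo-
count of o: 5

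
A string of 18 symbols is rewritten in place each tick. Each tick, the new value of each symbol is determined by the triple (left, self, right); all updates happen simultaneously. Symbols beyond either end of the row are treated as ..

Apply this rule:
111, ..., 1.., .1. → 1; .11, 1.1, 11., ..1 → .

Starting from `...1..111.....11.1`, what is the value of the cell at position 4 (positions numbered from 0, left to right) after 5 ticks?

tick 1: 11.11..1.1111....1
tick 2: .....1.1..11.111.1
tick 3: 1111.1.11.....1..1
tick 4: .11..1...1111.11.1
tick 5: ...1.111..11.....1
position 4 holds .

.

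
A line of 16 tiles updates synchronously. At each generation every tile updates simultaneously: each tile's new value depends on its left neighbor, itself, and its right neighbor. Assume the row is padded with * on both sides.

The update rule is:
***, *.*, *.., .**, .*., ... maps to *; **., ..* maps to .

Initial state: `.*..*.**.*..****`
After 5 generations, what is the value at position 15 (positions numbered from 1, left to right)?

*

***.***.***.****
**.***.***.*****
*.***.***.******
.***.***.*******
***.***.********
position 15 holds *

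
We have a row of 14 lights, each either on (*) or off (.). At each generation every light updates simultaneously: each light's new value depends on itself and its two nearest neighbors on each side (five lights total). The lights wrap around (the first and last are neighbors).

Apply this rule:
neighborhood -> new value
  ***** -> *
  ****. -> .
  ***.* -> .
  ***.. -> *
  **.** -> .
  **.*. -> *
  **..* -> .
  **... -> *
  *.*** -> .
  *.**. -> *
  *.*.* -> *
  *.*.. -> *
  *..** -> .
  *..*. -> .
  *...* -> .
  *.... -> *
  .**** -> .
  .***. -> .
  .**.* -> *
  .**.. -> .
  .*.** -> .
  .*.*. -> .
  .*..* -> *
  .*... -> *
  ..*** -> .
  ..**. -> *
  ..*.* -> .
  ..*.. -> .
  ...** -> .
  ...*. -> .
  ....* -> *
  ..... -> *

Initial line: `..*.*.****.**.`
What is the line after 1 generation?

....*......*.*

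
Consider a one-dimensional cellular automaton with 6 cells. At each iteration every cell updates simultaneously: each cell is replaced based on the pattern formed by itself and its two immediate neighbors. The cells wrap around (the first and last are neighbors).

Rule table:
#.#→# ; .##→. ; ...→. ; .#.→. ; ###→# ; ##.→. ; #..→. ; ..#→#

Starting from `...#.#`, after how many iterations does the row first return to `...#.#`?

6

iteration 1: ..#.#.
iteration 2: .#.#..
iteration 3: #.#...
iteration 4: .#...#
iteration 5: #...#.
iteration 6: ...#.#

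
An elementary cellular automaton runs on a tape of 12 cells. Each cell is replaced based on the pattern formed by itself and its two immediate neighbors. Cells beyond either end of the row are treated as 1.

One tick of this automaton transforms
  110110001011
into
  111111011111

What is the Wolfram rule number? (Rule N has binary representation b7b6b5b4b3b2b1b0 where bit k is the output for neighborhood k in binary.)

position 0: 111 → 1  (bit 7 = 1)
position 1: 110 → 1  (bit 6 = 1)
position 2: 101 → 1  (bit 5 = 1)
position 5: 100 → 1  (bit 4 = 1)
position 3: 011 → 1  (bit 3 = 1)
position 8: 010 → 1  (bit 2 = 1)
position 7: 001 → 1  (bit 1 = 1)
position 6: 000 → 0  (bit 0 = 0)
bits b7..b0 = 11111110 = 254

254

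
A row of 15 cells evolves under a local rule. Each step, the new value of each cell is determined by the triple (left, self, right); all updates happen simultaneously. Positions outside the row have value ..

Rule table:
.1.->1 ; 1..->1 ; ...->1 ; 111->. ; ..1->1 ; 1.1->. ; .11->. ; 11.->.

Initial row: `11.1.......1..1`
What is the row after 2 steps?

111............

...111111111111
111............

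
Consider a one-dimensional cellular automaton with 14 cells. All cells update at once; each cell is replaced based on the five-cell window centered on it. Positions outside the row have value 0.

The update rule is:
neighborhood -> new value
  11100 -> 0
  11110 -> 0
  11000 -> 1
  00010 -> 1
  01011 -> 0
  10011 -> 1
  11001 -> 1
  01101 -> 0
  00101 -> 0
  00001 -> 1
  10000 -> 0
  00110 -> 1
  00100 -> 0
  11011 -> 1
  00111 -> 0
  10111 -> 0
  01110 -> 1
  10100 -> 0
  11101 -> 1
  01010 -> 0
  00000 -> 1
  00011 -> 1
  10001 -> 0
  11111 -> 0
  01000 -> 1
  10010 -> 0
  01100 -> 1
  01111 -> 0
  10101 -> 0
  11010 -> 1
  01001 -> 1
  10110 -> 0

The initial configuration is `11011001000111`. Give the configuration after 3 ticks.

10101100101010
00000110000001
11111111011110

11111111011110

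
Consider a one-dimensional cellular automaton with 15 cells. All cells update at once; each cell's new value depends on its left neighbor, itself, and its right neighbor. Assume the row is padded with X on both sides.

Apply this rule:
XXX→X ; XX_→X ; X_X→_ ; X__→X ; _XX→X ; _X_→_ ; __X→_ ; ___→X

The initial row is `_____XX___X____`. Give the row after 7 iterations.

XXXX_XXXXX_XXX_

iteration 1: XXXX_XXXX__XXX_
iteration 2: XXXX_XXXXX_XXX_
iteration 3: XXXX_XXXXX_XXX_  (fixed point — unchanged through iteration 7)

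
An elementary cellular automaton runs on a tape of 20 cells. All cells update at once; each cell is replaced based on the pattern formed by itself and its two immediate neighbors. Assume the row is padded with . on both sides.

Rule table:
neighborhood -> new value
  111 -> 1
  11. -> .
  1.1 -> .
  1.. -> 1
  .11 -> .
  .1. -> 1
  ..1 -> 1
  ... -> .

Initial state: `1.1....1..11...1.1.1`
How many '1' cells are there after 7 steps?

1.11..1111..1.11.1.1
1...11.11.111....1.1
11.1.......1.1..11.1
...11.....11.111...1
..1..1...1....1.1.11
.111111.111..11.1...
1.1111...1.11...11..
count of 1: 10

10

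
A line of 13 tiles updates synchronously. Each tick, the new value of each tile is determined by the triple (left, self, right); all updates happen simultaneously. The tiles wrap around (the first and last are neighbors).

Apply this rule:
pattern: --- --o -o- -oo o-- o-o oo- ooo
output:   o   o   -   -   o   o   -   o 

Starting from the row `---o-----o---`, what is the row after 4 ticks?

ooo-ooooo-ooo
oo-o-ooo-o-oo
o-o-o-o-o-o-o
-o-o-o-o-o-o-

-o-o-o-o-o-o-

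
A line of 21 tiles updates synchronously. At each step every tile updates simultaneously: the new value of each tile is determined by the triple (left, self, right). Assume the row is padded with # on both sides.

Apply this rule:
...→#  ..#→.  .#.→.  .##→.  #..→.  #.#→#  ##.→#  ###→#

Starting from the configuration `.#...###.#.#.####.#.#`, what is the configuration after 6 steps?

####.##....###.#.#.##

#..#..###.#.#.####.#.
#......###.#.#.####.#
#.####..###.#.#.####.
##.###...###.#.#.####
###.##.#..###.#.#.###
####.##....###.#.#.##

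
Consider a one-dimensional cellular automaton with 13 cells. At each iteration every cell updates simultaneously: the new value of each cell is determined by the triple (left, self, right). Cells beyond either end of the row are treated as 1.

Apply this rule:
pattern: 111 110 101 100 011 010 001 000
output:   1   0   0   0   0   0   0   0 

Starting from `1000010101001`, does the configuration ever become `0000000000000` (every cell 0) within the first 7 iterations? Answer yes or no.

yes

iteration 1: 0000000000000
all cells are 0 at iteration 1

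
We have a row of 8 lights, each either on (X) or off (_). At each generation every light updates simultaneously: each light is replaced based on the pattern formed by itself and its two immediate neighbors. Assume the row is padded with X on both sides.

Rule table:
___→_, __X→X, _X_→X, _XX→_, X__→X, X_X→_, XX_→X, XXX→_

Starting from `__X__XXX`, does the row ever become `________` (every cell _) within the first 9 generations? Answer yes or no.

no

XXXXX___
____XX_X
X__X_X__
XXXX_XXX
___X____
X_XXX__X
X___XXX_
XX_X__X_
_X_XXXX_
generation 9 is _X_XXXX_, still not uniform _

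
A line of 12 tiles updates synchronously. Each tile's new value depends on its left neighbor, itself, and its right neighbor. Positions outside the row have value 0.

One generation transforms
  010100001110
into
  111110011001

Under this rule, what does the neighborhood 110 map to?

At position 10 the neighborhood is 110; the next row has 0 there.

0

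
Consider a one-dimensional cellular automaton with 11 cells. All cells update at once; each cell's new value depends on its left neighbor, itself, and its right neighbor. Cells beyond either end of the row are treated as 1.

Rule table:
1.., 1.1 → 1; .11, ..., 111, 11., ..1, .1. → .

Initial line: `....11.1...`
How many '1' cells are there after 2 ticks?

1.....1.1..
.1.....1.1.
count of 1: 3

3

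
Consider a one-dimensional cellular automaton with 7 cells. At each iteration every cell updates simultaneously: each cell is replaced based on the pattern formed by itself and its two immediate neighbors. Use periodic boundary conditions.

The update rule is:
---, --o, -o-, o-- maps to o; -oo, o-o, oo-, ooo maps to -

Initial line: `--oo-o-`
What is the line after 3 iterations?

oo---oo

iteration 1: oo---oo
iteration 2: --ooo--
iteration 3: oo---oo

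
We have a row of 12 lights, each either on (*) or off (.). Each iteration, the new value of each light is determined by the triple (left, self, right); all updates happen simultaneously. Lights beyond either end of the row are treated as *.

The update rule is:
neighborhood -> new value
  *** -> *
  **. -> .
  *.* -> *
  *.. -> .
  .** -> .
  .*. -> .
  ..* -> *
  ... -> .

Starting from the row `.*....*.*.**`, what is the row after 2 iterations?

*....*.*.*.*
....*.*.*.*.

....*.*.*.*.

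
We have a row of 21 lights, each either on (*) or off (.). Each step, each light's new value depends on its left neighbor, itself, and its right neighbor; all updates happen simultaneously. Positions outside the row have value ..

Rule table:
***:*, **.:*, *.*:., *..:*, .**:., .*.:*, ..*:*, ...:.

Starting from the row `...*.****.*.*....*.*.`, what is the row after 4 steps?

.***.****..**..*..***

step 1: ..**..***.*.**..**.**
step 2: .*.***.**.*..***.*..*
step 3: **..**..*.***.**.****
step 4: .***.****..**..*..***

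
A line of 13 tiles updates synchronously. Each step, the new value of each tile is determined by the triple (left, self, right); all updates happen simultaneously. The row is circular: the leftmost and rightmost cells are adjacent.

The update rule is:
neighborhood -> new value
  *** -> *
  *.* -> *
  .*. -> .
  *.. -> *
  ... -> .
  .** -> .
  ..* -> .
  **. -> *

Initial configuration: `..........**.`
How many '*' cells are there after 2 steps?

2

step 1: ...........**
step 2: *...........*
count of *: 2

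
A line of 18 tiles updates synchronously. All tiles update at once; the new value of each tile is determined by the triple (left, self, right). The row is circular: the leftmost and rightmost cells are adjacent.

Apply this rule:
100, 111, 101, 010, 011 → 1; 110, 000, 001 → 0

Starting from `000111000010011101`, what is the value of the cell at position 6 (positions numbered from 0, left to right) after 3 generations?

generation 1: 100110100011011011
generation 2: 010101110010110111
generation 3: 111111101011101110
position 6 holds 1

1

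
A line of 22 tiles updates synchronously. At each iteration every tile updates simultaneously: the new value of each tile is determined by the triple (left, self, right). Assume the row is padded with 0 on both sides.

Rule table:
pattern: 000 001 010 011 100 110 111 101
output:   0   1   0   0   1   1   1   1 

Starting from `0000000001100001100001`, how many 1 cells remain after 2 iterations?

iteration 1: 0000000010110010110010
iteration 2: 0000000101011101011101
count of 1: 10

10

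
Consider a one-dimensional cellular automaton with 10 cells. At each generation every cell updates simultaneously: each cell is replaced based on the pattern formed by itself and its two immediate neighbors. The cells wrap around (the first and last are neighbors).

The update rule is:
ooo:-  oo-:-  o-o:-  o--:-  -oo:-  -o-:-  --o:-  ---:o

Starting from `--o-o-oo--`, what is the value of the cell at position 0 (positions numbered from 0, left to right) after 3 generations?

o

o--------o
--oooooo--
o--------o
position 0 holds o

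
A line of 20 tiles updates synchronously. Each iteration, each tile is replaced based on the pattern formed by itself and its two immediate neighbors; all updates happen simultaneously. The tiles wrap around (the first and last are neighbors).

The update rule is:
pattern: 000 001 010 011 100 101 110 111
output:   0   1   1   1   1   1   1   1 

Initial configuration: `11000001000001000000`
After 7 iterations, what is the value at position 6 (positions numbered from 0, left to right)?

1

11100011100011100001
11110111110111110011
11111111111111111111
11111111111111111111  (fixed point — unchanged through iteration 7)
position 6 holds 1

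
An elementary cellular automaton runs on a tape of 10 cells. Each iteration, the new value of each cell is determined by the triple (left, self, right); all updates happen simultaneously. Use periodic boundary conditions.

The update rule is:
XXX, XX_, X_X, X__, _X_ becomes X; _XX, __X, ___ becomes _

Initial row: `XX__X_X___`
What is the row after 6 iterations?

iteration 1: _XX_XXXX__
iteration 2: __XX_XXXX_
iteration 3: ___XX_XXXX
iteration 4: X___XX_XXX
iteration 5: XX___XX_XX
iteration 6: XXX___XX_X

XXX___XX_X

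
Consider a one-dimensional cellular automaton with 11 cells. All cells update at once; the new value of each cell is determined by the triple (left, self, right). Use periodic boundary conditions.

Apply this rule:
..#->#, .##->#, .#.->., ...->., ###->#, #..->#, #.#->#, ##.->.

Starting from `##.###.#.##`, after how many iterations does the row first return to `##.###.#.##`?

11

iteration 1: #.###.#.###
iteration 2: .###.#.####
iteration 3: ###.#.####.
iteration 4: ##.#.####.#
iteration 5: #.#.####.##
iteration 6: .#.####.###
iteration 7: #.####.###.
iteration 8: .####.###.#
iteration 9: ####.###.#.
iteration 10: ###.###.#.#
iteration 11: ##.###.#.##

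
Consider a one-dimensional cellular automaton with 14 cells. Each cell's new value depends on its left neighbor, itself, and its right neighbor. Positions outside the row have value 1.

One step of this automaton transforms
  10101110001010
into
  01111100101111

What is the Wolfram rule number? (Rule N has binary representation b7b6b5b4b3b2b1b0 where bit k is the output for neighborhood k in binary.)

173

position 5: 111 → 1  (bit 7 = 1)
position 0: 110 → 0  (bit 6 = 0)
position 1: 101 → 1  (bit 5 = 1)
position 7: 100 → 0  (bit 4 = 0)
position 4: 011 → 1  (bit 3 = 1)
position 2: 010 → 1  (bit 2 = 1)
position 9: 001 → 0  (bit 1 = 0)
position 8: 000 → 1  (bit 0 = 1)
bits b7..b0 = 10101101 = 173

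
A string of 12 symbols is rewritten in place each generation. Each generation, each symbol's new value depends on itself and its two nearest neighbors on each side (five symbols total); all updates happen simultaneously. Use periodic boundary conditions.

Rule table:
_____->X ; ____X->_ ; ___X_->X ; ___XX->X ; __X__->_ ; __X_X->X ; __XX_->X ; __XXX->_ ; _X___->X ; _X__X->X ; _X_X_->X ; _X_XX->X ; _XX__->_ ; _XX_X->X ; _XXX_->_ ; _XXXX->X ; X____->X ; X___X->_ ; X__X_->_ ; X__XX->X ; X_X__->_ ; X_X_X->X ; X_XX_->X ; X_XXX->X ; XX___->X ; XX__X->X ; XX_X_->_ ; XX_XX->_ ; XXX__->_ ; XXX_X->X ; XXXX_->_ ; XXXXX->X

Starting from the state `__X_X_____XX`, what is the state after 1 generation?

X_XX_XXX_XX_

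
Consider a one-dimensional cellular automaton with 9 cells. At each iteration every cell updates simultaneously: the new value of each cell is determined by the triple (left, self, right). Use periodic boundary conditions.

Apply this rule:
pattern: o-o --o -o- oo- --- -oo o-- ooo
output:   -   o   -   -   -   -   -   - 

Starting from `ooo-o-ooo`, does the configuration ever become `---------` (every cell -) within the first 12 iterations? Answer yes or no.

iteration 1: ---------
all cells are - at iteration 1

yes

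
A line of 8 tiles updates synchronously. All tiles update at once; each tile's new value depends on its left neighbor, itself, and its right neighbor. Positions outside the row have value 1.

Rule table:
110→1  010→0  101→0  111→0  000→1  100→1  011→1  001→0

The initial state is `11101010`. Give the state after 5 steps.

00100110

step 1: 00100000
step 2: 10011110
step 3: 11010010
step 4: 01001000
step 5: 00100110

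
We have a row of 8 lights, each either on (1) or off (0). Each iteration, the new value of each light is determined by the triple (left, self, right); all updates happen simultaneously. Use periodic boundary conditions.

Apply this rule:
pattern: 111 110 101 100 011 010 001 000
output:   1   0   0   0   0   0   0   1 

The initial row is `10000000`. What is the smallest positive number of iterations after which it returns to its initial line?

6

iteration 1: 00111110
iteration 2: 10011100
iteration 3: 00001000
iteration 4: 11100011
iteration 5: 11001001
iteration 6: 10000000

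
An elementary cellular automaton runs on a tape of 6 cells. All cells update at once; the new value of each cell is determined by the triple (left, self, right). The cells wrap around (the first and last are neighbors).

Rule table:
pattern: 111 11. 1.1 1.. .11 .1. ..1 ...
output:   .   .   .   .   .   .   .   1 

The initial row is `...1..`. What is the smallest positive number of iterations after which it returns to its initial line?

11...1
...1..

2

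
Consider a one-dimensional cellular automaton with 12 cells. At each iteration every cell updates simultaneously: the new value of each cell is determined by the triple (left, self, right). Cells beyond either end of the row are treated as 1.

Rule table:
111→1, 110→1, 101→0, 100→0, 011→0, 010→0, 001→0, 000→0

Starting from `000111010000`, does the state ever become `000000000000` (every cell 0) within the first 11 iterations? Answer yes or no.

yes

000011000000
000001000000
000000000000
all cells are 0 at iteration 3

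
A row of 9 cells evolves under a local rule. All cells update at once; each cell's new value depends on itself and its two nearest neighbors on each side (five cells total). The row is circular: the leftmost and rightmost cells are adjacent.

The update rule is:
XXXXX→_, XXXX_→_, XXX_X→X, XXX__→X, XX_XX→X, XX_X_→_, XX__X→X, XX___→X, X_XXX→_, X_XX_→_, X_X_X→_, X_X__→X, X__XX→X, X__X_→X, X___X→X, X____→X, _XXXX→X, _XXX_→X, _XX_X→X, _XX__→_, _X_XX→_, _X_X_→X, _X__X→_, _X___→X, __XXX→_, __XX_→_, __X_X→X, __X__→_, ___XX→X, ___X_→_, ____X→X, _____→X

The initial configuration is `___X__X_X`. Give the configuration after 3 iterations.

X_X_X_XXX

XX___XXXX
_XXXX_X__
X_X_X_XXX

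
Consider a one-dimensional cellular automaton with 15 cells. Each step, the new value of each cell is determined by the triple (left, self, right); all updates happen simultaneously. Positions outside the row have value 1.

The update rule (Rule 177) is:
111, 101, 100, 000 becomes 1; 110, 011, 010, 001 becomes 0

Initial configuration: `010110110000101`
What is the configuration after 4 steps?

101001001110010
010100100101001
101010010010100
010101001001010

010101001001010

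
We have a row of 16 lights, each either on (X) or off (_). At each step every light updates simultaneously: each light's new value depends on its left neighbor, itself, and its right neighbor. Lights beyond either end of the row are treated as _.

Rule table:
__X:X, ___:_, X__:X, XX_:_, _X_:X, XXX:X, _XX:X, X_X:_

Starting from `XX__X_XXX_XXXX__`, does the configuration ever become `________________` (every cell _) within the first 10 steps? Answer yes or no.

step 1: X_XXX_XX__XXX_X_
step 2: X_XX__X_XXXX__XX
step 3: X_X_XXX_XXX_XXX_
step 4: X_X_XX__XX__XX_X
step 5: X_X_X_XXX_XXX__X
step 6: X_X_X_XX__XX_XXX
step 7: X_X_X_X_XXX__XX_
step 8: X_X_X_X_XX_XXX_X
step 9: X_X_X_X_X__XX__X
step 10: X_X_X_X_XXXX_XXX
step 10 is X_X_X_X_XXXX_XXX, still not uniform _

no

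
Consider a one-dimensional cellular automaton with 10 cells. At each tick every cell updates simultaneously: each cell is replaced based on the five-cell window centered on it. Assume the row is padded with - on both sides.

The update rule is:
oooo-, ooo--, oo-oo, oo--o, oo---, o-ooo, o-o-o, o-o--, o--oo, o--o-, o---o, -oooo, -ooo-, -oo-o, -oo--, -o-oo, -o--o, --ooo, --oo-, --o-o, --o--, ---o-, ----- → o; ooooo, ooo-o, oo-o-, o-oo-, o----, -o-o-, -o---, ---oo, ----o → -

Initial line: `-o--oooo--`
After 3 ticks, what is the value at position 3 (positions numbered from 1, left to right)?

o

ooooooooo-
oo-----ooo
ooo-o--ooo
position 3 holds o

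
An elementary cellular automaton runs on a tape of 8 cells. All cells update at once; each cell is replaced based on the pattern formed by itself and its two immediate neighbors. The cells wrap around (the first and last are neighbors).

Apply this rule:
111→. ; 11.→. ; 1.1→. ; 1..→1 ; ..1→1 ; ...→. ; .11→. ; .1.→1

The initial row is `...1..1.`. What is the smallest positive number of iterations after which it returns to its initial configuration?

6

iteration 1: ..111111
iteration 2: 11......
iteration 3: ..1....1
iteration 4: 1111..11
iteration 5: ....11..
iteration 6: ...1..1.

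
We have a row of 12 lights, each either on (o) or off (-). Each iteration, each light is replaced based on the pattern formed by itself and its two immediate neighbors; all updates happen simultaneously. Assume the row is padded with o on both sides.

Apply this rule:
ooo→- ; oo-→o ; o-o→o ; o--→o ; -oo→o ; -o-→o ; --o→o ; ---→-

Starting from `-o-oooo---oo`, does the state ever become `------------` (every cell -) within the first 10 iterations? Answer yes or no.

no

iteration 1: oooo--oo-oo-
iteration 2: ---ooooooooo
iteration 3: o-oo--------
iteration 4: ooooo------o
iteration 5: ----oo----oo
iteration 6: o--oooo--oo-
iteration 7: oooo--oooooo
iteration 8: ---oooo-----
iteration 9: o-oo--oo---o
iteration 10: ooooooooo-oo
iteration 10 is ooooooooo-oo, still not uniform -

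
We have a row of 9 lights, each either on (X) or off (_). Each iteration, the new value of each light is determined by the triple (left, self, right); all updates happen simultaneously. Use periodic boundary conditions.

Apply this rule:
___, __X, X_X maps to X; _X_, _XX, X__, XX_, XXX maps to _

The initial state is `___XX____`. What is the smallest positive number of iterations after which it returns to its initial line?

XXX___XXX
____XX___
XXXX___XX
_____XX__
XXXXX___X
______XX_
XXXXXX___
_______XX
_XXXXXX__
X_______X
__XXXXXX_
XX_______
___XXXXXX
_XX______
X___XXXXX
__XX_____
XX___XXXX
___XX____

18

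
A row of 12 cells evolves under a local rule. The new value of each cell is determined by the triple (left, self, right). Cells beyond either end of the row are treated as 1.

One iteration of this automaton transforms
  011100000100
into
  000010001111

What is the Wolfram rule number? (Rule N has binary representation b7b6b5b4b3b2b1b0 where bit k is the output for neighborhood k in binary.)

position 2: 111 → 0  (bit 7 = 0)
position 3: 110 → 0  (bit 6 = 0)
position 0: 101 → 0  (bit 5 = 0)
position 4: 100 → 1  (bit 4 = 1)
position 1: 011 → 0  (bit 3 = 0)
position 9: 010 → 1  (bit 2 = 1)
position 8: 001 → 1  (bit 1 = 1)
position 5: 000 → 0  (bit 0 = 0)
bits b7..b0 = 00010110 = 22

22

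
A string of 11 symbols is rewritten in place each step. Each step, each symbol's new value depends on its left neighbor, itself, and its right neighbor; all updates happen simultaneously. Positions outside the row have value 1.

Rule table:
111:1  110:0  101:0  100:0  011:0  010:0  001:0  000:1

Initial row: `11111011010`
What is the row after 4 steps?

10011001000

11110000000
11100111110
11000011100
10011001000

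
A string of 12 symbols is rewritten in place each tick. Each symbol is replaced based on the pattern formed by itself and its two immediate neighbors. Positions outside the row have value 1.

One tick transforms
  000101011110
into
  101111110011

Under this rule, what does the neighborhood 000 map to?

0

At position 1 the neighborhood is 000; the next row has 0 there.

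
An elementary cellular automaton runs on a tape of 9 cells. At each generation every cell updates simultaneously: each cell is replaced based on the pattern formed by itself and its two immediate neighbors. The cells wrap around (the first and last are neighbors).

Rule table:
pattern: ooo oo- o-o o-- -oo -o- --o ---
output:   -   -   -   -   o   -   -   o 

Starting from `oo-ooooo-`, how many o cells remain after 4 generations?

generation 1: o--o-----
generation 2: -----ooo-
generation 3: oooo-o---
generation 4: o------o-
count of o: 2

2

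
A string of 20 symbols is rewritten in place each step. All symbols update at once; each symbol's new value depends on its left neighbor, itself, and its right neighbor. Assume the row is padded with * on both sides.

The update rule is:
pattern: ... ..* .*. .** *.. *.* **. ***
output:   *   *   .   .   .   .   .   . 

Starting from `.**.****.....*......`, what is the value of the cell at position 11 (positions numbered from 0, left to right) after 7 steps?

.

step 1: .........****..*****
step 2: .********.....*.....
step 3: ..........****..****
step 4: .*********.....*....
step 5: ...........****..***
step 6: .**********.....*...
step 7: ............****..**
position 11 holds .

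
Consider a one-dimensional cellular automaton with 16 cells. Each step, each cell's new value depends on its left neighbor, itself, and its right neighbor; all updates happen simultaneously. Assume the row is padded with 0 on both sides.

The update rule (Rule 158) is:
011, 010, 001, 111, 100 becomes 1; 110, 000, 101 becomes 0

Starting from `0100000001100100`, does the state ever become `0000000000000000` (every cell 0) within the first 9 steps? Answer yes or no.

no

1110000011011110
1101000110011101
1001101101111001
1111001001110111
1110111111100110
1100111111011101
1011111110011001
1011111101110111
1011111001100110
step 9 is 1011111001100110, still not uniform 0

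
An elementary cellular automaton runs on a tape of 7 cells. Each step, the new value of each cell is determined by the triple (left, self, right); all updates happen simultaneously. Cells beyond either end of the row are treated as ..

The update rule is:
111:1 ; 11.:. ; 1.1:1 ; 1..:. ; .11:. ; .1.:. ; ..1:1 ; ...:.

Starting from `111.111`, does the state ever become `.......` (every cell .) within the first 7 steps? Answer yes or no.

yes

step 1: .1.1.1.
step 2: 1.1.1..
step 3: .1.1...
step 4: 1.1....
step 5: .1.....
step 6: 1......
step 7: .......
all cells are . at step 7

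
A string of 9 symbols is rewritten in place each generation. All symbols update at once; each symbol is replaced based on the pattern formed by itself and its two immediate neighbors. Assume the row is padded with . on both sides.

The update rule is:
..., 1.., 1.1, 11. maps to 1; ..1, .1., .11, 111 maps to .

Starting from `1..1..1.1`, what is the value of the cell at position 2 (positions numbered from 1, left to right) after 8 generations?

.1..1..1.
..1..1..1
1..1..1..
.1..1..11
..1..1..1  (repeats generation 2; period 3)
generation 8: ..1..1..1
position 2 holds .

.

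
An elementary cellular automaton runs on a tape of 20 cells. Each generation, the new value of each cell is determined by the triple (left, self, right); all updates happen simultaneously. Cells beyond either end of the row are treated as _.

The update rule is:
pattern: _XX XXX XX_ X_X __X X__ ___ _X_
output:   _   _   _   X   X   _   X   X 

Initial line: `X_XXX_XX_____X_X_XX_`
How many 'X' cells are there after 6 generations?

5

generation 1: XX___X___XXXXXXXX___
generation 2: ___XXX_XX_________XX
generation 3: XXX___X___XXXXXXXX__
generation 4: ____XXX_XX_________X
generation 5: XXXX___X___XXXXXXXXX
generation 6: _____XXX_XX_________
count of X: 5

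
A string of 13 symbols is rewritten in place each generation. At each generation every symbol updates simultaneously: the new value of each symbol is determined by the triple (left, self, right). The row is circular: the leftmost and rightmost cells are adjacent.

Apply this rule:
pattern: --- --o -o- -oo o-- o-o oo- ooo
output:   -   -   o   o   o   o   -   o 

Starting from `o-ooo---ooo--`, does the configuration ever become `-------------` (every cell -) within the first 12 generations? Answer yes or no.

no

oooo-o--oo-o-
ooo-ooo-o-ooo
oo-ooo-oooooo
o-ooo-ooooooo
-ooo-oooooooo
ooo-oooooooo-
oo-oooooooo-o
o-oooooooo-oo
-oooooooo-ooo
oooooooo-ooo-
ooooooo-ooo-o
oooooo-ooo-oo
generation 12 is oooooo-ooo-oo, still not uniform -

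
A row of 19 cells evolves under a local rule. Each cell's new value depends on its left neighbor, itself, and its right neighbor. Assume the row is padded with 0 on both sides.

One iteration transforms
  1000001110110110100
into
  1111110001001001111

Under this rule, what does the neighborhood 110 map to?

At position 8 the neighborhood is 110; the next row has 0 there.

0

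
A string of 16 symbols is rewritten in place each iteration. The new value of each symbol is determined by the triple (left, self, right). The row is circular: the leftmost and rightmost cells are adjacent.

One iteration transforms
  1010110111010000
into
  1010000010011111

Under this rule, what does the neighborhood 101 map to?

At position 1 the neighborhood is 101; the next row has 0 there.

0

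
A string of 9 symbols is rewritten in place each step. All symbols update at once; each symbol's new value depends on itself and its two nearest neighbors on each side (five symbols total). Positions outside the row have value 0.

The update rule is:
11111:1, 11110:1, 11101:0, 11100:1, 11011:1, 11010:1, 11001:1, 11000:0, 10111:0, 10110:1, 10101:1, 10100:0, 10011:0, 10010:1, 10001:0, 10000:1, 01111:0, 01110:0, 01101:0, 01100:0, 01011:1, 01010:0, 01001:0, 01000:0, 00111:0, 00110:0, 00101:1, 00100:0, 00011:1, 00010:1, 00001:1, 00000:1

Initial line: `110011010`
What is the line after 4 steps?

step 1: 001000100
step 2: 110001001
step 3: 000010010
step 4: 111100100

111100100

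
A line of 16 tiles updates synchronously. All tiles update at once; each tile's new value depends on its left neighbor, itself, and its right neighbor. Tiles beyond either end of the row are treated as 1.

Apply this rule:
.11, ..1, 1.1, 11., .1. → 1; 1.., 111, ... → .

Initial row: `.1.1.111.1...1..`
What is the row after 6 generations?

111111.111..11.1
.....111.1.11111
....11.11111....
...11111...1...1
..11...1..11..11
.111..11.111.11.

.111..11.111.11.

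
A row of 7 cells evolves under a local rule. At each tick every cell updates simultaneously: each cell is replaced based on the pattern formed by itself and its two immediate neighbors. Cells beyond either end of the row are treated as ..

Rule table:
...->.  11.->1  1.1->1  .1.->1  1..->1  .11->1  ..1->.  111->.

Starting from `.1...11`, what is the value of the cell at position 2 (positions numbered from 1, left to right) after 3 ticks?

1

.11..11
.111.11
.1.1111
position 2 holds 1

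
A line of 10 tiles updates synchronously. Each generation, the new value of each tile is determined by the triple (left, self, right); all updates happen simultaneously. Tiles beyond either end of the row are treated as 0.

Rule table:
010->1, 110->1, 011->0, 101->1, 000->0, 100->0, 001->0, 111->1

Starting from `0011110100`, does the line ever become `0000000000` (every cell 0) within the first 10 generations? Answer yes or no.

0001111100
0000111100
0000011100
0000001100
0000000100
0000000100  (fixed point — unchanged through generation 10)
generation 10 is 0000000100, still not uniform 0

no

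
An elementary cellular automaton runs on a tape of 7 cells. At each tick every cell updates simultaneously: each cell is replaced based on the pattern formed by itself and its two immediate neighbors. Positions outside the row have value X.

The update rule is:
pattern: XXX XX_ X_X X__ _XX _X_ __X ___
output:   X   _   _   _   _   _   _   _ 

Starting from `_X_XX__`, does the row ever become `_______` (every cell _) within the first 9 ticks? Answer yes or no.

tick 1: _______
all cells are _ at tick 1

yes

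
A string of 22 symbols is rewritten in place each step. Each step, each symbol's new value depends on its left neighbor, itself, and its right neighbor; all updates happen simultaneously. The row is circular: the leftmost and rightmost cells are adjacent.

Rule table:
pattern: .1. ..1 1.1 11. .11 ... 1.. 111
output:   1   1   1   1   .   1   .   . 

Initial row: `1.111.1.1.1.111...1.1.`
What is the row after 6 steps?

11..11111111..1.111111
.1.1.......1.111......
1111.11111111..1.11111
...11.......1.111.....
111.1.11111111..1.1111
..1111.......1.111....

..1111.......1.111....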